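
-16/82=-8/41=-0.20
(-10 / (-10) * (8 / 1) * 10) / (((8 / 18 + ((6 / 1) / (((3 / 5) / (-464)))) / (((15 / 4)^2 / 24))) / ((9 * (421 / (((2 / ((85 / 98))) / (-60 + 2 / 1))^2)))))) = -5180133718125 / 213888283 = -24218.88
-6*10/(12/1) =-5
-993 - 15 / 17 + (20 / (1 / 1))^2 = -10096 / 17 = -593.88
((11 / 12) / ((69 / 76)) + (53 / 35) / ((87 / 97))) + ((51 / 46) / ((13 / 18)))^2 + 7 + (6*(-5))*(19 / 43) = -42183652286 / 35117159805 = -1.20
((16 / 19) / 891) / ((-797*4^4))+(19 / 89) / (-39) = -1367232341 / 249771549456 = -0.01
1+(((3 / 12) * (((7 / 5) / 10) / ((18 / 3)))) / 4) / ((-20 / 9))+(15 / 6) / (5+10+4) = 687601 / 608000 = 1.13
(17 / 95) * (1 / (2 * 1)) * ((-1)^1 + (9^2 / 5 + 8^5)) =1393286 / 475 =2933.23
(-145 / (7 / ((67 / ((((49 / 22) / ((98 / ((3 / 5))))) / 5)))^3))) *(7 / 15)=-11609151037000000 / 81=-143322852308641.98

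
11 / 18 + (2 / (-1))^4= 299 / 18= 16.61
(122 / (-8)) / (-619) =61 / 2476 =0.02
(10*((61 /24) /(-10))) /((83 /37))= -2257 /1992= -1.13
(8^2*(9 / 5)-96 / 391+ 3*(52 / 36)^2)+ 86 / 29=190089253 / 1530765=124.18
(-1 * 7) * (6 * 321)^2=-25966332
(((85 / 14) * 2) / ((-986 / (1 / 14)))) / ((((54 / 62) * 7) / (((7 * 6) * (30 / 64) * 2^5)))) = -775 / 8526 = -0.09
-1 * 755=-755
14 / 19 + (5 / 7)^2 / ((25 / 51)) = 1655 / 931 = 1.78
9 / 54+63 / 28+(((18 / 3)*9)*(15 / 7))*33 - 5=320543 / 84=3815.99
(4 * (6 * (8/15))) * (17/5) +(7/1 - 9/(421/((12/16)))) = 2126217/42100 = 50.50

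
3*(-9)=-27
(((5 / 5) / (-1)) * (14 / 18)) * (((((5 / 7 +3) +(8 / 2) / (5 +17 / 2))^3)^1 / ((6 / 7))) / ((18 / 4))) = -435519512 / 33480783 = -13.01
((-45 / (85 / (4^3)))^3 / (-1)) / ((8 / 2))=47775744 / 4913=9724.35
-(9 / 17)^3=-729 / 4913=-0.15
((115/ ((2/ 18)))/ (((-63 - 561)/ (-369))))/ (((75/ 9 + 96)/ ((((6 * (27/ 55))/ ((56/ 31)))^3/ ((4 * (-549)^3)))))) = -1658858419737/ 43176688164478668800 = -0.00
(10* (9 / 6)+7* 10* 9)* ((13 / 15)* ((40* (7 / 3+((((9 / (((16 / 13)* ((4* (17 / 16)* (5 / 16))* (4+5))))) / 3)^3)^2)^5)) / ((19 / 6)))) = 32787929217035694164283642341299298544830746393352401891319208237572490615856 / 1990067260170196106315090363601844094988178089692010171711444854736328125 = 16475.79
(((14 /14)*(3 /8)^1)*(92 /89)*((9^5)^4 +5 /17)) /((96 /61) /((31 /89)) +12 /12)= 13483720267174456611044469 /15788155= 854040276851503966.81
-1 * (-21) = 21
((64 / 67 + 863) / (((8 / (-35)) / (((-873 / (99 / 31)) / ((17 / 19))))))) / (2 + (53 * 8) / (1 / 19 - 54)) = -332335519375 / 1686256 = -197084.86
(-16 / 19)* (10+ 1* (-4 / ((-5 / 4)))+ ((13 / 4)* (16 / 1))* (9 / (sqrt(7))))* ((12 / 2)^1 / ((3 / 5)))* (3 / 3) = -74880* sqrt(7) / 133- 2112 / 19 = -1600.74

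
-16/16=-1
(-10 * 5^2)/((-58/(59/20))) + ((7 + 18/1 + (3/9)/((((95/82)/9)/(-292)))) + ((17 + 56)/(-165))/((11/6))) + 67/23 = -21950758413/30668660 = -715.74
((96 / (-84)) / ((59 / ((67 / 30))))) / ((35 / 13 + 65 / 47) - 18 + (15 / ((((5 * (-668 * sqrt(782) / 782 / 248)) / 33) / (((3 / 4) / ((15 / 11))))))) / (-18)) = -125346076779352 * sqrt(782) / 2044377391761586329 - 518054158743680 / 681459130587195443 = -0.00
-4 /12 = -1 /3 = -0.33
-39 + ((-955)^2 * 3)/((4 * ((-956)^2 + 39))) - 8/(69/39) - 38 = -271675311/3363428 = -80.77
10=10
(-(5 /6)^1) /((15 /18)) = -1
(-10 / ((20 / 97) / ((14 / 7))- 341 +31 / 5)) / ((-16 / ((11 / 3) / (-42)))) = 26675 / 163626624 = 0.00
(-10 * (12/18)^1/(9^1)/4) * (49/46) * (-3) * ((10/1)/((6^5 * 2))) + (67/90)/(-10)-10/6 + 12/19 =-1696059677/1529150400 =-1.11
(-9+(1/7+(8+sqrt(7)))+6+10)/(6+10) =sqrt(7)/16+53/56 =1.11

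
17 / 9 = 1.89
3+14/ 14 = 4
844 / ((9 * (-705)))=-844 / 6345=-0.13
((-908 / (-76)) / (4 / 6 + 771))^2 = 463761 / 1934680225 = 0.00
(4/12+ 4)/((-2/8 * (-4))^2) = 13/3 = 4.33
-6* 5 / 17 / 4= -15 / 34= -0.44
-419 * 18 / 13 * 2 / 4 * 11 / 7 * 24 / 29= -995544 / 2639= -377.24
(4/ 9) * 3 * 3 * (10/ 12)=10/ 3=3.33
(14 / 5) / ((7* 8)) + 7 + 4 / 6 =463 / 60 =7.72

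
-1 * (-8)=8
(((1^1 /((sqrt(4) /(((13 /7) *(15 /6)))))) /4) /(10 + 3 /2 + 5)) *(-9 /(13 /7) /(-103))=15 /9064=0.00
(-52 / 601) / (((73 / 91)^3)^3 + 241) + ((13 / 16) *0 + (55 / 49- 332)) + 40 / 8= -247572783312090408870646895 / 759710234551576815103709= -325.88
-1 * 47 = -47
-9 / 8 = -1.12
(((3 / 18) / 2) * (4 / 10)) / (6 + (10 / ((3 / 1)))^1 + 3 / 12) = 2 / 575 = 0.00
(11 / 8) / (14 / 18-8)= -99 / 520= -0.19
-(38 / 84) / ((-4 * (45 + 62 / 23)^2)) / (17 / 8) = 10051 / 429617013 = 0.00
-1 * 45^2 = -2025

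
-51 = -51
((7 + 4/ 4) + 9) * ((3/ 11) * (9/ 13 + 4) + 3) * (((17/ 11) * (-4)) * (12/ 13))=-8489664/ 20449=-415.16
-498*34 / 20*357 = -1511181 / 5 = -302236.20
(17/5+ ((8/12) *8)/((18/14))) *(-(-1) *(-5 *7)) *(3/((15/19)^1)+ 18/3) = -349517/135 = -2589.01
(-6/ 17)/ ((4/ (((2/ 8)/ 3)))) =-1/ 136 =-0.01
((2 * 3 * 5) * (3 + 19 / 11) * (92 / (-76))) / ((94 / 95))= -89700 / 517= -173.50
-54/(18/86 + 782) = -2322/33635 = -0.07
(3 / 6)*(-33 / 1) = -33 / 2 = -16.50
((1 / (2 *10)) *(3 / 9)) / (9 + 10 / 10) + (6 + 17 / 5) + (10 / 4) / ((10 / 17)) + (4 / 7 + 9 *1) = 23.22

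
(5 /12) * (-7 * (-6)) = 35 /2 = 17.50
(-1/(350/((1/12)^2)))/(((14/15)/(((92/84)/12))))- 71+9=-734952983/11854080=-62.00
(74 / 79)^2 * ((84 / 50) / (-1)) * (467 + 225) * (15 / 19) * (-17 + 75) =-27692876736 / 592895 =-46707.89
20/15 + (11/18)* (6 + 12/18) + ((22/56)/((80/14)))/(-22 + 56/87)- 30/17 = 496612897/136451520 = 3.64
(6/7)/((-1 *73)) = -6/511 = -0.01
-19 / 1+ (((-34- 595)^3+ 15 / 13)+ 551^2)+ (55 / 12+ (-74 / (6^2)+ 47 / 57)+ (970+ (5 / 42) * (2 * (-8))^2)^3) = 6888703661777125 / 9149868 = 752874649.31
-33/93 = -11/31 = -0.35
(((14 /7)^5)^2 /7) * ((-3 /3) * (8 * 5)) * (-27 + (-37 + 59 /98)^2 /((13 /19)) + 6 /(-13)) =-2440372869120 /218491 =-11169214.61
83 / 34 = 2.44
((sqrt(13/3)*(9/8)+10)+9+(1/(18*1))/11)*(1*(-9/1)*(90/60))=-11289/44- 81*sqrt(39)/16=-288.18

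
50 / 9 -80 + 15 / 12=-2635 / 36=-73.19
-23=-23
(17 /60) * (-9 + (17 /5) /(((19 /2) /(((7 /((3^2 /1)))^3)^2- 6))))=-3.14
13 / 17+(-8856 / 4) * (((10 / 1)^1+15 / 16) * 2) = -3293273 / 68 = -48430.49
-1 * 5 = -5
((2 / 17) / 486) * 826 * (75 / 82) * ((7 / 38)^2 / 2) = 505925 / 163047816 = 0.00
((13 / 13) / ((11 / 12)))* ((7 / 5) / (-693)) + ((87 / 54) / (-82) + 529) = 472366907 / 892980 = 528.98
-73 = -73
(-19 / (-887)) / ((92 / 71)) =1349 / 81604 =0.02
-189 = -189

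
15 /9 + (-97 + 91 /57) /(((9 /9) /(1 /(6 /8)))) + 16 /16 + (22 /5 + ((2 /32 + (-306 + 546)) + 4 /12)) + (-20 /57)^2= 31289413 /259920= 120.38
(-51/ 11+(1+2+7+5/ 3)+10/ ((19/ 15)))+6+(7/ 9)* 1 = 40823/ 1881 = 21.70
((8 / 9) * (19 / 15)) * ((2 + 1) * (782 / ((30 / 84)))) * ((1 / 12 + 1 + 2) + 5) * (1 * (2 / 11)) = 80708656 / 7425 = 10869.85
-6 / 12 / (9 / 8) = -4 / 9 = -0.44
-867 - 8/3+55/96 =-869.09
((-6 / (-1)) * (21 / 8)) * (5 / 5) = 63 / 4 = 15.75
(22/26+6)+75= 1064/13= 81.85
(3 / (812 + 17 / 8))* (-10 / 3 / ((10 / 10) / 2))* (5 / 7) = -800 / 45591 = -0.02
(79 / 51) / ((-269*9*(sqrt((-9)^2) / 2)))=-158 / 1111239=-0.00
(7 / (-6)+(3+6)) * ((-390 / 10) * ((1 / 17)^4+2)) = -611.00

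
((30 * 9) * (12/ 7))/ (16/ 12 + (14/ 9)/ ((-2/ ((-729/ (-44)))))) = -85536/ 2135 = -40.06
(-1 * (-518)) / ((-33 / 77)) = -3626 / 3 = -1208.67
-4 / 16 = -1 / 4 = -0.25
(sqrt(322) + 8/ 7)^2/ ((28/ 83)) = 332 * sqrt(322)/ 49 + 657443/ 686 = 1079.95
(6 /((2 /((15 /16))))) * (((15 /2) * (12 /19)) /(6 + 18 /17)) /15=153 /1216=0.13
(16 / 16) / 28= 1 / 28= 0.04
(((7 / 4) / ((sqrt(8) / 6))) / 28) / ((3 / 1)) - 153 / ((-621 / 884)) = sqrt(2) / 32 + 15028 / 69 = 217.84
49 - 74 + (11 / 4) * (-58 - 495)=-6183 / 4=-1545.75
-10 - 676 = -686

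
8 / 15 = 0.53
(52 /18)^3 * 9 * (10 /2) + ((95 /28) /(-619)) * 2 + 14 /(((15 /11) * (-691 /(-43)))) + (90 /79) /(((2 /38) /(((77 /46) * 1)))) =4943354180178893 /4406630972310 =1121.80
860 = 860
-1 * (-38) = 38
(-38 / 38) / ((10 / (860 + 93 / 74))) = -63733 / 740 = -86.13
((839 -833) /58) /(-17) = -3 /493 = -0.01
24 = 24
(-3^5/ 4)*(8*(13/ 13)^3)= -486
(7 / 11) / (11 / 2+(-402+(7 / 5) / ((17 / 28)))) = -1190 / 737143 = -0.00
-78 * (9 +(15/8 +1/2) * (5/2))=-9321/8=-1165.12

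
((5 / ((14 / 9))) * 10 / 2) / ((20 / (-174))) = -139.82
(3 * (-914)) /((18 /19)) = -8683 /3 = -2894.33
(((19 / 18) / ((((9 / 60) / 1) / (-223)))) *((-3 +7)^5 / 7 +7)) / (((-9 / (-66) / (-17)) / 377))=6410193483980 / 567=11305455880.04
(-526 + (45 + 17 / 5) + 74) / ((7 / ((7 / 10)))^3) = -1009 / 2500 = -0.40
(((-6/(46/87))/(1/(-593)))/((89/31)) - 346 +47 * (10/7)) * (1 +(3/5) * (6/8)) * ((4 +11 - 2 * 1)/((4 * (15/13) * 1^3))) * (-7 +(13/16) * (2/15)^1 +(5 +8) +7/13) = 115670641942661/2063376000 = 56058.93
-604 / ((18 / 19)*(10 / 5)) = -2869 / 9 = -318.78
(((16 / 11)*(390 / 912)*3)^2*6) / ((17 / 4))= 3650400 / 742577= 4.92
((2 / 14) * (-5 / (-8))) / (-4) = -5 / 224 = -0.02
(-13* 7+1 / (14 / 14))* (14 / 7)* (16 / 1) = -2880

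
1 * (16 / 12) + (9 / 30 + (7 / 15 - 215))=-2129 / 10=-212.90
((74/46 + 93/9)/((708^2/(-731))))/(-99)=75293/428016798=0.00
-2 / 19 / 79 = -2 / 1501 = -0.00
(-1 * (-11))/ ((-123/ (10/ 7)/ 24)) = -880/ 287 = -3.07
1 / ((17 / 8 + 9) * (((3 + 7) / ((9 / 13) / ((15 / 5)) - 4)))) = -196 / 5785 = -0.03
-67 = -67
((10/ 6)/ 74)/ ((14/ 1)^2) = 5/ 43512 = 0.00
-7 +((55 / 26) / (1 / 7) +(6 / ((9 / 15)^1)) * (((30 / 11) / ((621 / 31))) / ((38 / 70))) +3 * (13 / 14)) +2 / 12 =104470375 / 7873866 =13.27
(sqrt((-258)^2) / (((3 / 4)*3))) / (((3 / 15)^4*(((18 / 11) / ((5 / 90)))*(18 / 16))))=4730000 / 2187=2162.78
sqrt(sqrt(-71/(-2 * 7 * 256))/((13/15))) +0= 14^(3/4) * sqrt(195) * 71^(1/4)/728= 0.40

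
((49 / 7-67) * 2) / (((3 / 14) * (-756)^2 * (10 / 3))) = -1 / 3402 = -0.00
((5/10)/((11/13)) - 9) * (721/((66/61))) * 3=-8136485/484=-16810.92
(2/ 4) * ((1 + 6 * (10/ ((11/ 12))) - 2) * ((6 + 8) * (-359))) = -1781717/ 11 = -161974.27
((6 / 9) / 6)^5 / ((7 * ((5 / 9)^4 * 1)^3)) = 4782969 / 1708984375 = 0.00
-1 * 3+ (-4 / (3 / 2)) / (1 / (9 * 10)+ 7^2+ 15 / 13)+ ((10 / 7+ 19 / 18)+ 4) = 25373107 / 7395318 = 3.43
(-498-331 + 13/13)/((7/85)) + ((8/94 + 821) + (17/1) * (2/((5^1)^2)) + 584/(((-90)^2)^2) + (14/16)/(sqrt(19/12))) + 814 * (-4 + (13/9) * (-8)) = -21893.37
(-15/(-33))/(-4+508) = 5/5544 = 0.00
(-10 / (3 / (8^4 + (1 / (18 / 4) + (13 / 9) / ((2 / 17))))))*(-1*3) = 41085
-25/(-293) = 25/293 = 0.09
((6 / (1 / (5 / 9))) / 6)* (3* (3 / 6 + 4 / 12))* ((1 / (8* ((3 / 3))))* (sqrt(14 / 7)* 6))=25* sqrt(2) / 24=1.47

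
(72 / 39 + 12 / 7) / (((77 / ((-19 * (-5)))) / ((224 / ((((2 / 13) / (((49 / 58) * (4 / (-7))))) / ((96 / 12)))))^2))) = 1284955176960 / 9251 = 138899057.07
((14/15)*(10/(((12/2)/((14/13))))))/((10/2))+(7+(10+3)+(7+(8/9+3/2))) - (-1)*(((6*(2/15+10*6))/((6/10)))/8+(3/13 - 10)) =55646/585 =95.12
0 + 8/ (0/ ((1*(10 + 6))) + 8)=1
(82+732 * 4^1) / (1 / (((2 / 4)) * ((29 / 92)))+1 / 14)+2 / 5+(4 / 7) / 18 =469.55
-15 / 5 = -3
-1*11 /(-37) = 11 /37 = 0.30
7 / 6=1.17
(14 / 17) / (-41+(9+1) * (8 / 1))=0.02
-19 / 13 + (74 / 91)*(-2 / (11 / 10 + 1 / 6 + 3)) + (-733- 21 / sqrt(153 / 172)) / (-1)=14*sqrt(731) / 17 + 1064565 / 1456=753.42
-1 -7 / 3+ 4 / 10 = -44 / 15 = -2.93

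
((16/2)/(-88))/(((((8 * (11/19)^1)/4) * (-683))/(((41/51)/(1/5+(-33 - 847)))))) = -3895/37081748814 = -0.00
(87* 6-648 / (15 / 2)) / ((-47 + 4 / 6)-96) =-6534 / 2135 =-3.06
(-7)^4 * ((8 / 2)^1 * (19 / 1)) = 182476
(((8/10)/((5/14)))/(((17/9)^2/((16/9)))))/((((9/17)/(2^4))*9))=14336/3825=3.75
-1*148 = -148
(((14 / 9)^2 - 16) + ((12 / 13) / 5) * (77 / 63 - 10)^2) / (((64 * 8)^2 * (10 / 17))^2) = 15317 / 565325070336000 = 0.00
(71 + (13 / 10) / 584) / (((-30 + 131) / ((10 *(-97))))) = -40221341 / 58984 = -681.90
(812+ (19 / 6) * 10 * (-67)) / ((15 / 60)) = -15716 / 3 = -5238.67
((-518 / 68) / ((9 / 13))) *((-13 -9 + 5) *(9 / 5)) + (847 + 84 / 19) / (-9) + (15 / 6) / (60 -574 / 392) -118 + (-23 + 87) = 527299133 / 2802690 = 188.14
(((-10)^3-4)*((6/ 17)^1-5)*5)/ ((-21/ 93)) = -12293980/ 119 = -103310.76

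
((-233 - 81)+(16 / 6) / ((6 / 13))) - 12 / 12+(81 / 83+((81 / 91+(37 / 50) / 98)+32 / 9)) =-4818553531 / 15861300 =-303.79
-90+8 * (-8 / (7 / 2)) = -108.29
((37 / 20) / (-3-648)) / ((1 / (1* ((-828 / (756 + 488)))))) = 2553 / 1349740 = 0.00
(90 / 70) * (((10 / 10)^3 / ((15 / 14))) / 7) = 6 / 35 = 0.17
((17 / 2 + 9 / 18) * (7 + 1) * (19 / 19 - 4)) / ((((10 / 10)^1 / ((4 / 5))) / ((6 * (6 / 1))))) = -31104 / 5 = -6220.80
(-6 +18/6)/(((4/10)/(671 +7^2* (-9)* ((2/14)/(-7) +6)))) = 14745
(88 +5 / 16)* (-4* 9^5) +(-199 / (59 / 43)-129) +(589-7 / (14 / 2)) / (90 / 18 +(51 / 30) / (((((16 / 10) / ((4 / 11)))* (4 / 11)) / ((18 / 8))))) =-2328476774663 / 111628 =-20859253.72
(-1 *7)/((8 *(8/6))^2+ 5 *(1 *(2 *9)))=-9/262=-0.03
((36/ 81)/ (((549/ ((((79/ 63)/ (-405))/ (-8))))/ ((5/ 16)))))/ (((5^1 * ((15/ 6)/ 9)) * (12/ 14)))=79/ 960530400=0.00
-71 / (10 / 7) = -497 / 10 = -49.70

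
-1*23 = -23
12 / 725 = 0.02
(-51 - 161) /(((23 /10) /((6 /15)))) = -848 /23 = -36.87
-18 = -18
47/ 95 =0.49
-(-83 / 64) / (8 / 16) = 83 / 32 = 2.59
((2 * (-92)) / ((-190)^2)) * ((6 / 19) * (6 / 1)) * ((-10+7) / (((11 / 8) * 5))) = 39744 / 9431125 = 0.00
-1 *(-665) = 665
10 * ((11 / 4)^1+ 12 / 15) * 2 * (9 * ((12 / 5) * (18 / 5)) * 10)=276048 / 5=55209.60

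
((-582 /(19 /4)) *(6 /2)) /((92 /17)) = -29682 /437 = -67.92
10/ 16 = 5/ 8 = 0.62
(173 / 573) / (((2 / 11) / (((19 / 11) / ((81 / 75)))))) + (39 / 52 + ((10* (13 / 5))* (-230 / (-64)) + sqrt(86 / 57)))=sqrt(4902) / 57 + 23972197 / 247536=98.07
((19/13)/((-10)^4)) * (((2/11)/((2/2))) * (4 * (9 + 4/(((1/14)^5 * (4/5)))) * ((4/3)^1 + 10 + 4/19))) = 884723441/268125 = 3299.67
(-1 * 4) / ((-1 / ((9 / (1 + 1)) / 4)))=9 / 2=4.50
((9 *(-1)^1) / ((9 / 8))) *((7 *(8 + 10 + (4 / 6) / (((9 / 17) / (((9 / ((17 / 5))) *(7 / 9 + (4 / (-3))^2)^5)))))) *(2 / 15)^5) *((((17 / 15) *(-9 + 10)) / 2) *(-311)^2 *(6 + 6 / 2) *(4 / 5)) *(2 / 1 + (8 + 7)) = -6767454149363869696 / 1121008359375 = -6036934.60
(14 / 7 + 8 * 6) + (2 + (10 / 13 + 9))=803 / 13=61.77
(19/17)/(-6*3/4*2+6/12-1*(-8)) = -38/17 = -2.24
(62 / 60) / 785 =31 / 23550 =0.00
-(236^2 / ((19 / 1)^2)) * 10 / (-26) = 278480 / 4693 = 59.34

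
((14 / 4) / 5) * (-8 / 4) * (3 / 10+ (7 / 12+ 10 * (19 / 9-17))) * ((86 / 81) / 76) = 2.89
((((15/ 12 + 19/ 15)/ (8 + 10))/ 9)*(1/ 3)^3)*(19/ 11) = 2869/ 2886840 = 0.00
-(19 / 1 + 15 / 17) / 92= -169 / 782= -0.22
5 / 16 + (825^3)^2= 5044796753906250005 / 16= 315299797119140625.31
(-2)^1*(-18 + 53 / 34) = 559 / 17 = 32.88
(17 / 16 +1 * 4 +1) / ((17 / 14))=679 / 136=4.99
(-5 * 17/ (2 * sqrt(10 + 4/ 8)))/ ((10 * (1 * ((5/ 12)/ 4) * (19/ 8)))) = -544 * sqrt(42)/ 665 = -5.30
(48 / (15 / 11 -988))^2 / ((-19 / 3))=-836352 / 2237964571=-0.00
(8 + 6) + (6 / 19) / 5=1336 / 95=14.06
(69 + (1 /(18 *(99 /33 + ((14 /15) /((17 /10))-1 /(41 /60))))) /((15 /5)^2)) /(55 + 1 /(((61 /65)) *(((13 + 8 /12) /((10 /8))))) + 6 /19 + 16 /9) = 1544346876754 /1279985470491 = 1.21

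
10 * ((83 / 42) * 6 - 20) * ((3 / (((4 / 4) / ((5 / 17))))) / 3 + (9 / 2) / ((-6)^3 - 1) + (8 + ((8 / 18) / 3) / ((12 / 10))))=-476719595 / 697221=-683.74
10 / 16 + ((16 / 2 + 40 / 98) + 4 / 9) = 9.48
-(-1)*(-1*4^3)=-64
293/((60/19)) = 5567/60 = 92.78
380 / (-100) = -19 / 5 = -3.80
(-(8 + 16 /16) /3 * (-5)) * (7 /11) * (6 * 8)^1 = 5040 /11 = 458.18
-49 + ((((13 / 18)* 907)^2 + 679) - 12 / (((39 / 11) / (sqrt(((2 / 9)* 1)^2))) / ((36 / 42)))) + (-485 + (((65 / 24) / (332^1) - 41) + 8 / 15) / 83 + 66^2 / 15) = 3489780825093877 / 8124611040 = 429532.05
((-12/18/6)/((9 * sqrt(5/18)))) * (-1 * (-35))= -7 * sqrt(10)/27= -0.82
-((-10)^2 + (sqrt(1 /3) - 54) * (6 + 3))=386 - 3 * sqrt(3)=380.80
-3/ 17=-0.18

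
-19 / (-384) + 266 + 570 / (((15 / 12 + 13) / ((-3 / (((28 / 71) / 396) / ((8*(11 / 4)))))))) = -7125003899 / 2688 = -2650671.09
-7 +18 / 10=-26 / 5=-5.20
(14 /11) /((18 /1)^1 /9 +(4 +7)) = 14 /143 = 0.10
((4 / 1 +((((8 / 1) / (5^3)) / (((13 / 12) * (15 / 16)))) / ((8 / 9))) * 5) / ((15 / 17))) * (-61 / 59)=-7337812 / 1438125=-5.10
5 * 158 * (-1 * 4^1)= -3160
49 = 49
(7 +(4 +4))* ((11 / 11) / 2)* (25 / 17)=375 / 34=11.03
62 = 62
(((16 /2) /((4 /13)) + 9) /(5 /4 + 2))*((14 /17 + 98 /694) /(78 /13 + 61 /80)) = 63739200 /41487667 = 1.54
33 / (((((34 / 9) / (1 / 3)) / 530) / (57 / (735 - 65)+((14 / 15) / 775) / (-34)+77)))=3570315443013 / 30012650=118960.35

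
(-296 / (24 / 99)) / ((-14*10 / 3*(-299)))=-3663 / 41860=-0.09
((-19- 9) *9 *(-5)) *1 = 1260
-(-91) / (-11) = -91 / 11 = -8.27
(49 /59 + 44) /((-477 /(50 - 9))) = -108445 /28143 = -3.85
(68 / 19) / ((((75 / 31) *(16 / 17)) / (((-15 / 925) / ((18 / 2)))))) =-8959 / 3163500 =-0.00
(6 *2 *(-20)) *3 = -720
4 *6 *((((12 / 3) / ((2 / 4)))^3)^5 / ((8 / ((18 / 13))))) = 1899956092796928 / 13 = 146150468676686.77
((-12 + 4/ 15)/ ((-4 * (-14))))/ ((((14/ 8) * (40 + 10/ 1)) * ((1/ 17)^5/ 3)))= -62473708/ 6125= -10199.79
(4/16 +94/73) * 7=3143/292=10.76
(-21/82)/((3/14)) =-49/41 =-1.20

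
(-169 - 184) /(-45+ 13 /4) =1412 /167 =8.46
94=94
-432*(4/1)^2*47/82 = -162432/41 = -3961.76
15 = 15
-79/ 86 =-0.92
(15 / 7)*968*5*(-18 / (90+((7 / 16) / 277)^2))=-25668981043200 / 12374853463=-2074.29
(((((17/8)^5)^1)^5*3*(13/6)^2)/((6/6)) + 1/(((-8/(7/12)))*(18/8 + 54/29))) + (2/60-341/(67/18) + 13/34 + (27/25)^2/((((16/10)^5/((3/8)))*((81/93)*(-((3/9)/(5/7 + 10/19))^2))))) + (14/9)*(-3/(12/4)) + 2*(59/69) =1077836647529484965938705683150916308801424181/501042016141675354934801658575585280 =2151190145.35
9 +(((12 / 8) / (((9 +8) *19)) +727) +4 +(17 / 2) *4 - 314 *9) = -1325589 / 646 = -2052.00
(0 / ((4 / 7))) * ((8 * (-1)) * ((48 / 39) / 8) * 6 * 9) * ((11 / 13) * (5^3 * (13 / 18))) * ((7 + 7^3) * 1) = 0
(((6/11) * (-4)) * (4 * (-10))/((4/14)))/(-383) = -3360/4213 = -0.80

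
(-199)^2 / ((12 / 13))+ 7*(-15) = 513553 / 12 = 42796.08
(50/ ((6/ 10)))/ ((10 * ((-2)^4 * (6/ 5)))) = 125/ 288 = 0.43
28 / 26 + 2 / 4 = 41 / 26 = 1.58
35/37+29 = 1108/37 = 29.95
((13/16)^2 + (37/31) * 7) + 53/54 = 2141965/214272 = 10.00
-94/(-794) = 47/397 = 0.12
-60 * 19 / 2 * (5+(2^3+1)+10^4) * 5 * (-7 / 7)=28539900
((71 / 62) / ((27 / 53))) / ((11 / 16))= 30104 / 9207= 3.27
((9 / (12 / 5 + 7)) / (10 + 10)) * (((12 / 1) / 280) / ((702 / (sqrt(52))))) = sqrt(13) / 171080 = 0.00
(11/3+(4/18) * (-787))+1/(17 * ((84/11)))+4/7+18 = -653923/4284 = -152.64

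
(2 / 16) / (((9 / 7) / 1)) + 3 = 223 / 72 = 3.10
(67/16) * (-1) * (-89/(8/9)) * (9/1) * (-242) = -58443363/64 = -913177.55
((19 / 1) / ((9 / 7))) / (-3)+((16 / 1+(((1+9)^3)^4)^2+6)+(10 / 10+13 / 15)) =135000000000000000000002557 / 135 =1000000000000000000000019.00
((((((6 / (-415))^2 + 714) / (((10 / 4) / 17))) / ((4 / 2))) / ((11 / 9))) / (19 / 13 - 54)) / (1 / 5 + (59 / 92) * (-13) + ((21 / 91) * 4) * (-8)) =428291831448 / 175843275025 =2.44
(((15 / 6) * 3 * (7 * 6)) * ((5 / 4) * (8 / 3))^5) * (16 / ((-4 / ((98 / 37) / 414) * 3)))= -686000000 / 620379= -1105.78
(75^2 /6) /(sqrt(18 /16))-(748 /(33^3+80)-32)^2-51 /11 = -14659132720515 /14269467179+625 *sqrt(2) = -143.42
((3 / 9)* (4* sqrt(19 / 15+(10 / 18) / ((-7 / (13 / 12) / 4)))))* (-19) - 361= -361 - 152* sqrt(22890) / 945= -385.34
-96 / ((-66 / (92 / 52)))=368 / 143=2.57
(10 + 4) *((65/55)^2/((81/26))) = 61516/9801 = 6.28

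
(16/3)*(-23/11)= -11.15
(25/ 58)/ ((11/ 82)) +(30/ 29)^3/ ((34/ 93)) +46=238259103/ 4560743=52.24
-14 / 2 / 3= -7 / 3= -2.33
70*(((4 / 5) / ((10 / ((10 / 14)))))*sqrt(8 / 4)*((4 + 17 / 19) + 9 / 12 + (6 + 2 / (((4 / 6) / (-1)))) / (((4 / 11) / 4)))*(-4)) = -11748*sqrt(2) / 19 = -874.43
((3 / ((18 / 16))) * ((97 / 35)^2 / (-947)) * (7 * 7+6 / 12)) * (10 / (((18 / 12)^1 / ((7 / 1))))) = -1655984 / 33145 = -49.96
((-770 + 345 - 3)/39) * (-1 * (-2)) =-21.95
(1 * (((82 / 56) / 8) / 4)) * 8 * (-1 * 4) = -41 / 28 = -1.46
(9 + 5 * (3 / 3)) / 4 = 7 / 2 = 3.50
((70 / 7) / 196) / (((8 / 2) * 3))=5 / 1176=0.00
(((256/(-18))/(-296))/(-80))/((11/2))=-2/18315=-0.00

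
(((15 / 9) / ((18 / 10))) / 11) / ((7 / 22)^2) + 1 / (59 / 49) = 129727 / 78057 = 1.66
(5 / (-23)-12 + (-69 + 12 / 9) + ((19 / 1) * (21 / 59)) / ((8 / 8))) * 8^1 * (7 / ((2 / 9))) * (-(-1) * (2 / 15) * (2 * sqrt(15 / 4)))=-16669912 * sqrt(15) / 6785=-9515.44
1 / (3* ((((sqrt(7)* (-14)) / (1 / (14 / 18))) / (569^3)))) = -552660027* sqrt(7) / 686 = -2131488.33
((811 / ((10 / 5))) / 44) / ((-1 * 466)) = -811 / 41008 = -0.02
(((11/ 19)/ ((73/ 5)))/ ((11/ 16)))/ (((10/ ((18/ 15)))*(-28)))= -12/ 48545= -0.00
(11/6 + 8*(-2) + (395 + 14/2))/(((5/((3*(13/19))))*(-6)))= -30251/1140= -26.54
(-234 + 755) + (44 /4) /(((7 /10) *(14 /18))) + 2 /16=212201 /392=541.33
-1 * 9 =-9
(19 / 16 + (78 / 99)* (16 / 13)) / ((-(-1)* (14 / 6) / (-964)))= -274499 / 308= -891.23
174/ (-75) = -2.32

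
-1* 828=-828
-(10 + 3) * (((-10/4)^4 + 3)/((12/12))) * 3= -26247/16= -1640.44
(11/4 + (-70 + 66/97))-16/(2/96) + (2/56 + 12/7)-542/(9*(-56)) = -20331155/24444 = -831.74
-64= -64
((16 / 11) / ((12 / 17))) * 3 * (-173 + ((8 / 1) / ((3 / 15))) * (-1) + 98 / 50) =-358768 / 275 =-1304.61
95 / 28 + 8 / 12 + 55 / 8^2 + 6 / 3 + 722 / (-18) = -133831 / 4032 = -33.19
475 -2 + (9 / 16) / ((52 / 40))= 49237 / 104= 473.43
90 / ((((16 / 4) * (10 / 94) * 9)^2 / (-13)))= -28717 / 360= -79.77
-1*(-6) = 6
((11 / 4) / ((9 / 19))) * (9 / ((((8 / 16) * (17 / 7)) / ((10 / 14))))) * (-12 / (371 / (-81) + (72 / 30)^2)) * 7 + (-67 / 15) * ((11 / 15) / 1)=-20027313031 / 9137925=-2191.67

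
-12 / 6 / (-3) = 0.67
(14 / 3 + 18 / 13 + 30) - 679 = -25075 / 39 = -642.95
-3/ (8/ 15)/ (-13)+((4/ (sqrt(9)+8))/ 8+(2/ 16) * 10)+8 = 11129/ 1144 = 9.73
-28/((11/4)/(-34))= 346.18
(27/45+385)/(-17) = -1928/85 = -22.68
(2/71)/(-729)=-2/51759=-0.00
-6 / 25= -0.24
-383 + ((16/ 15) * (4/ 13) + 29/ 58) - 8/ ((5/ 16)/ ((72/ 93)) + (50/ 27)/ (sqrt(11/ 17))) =-385.13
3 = 3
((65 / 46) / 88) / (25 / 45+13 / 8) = 0.01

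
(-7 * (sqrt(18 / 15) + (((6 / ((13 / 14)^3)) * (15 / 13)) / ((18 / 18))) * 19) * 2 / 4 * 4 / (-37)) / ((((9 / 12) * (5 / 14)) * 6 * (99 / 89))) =34888 * sqrt(30) / 824175 + 3637841536 / 104618943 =35.00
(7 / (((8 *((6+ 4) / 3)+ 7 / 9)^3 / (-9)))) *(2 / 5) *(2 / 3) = -61236 / 75346115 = -0.00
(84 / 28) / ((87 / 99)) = 99 / 29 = 3.41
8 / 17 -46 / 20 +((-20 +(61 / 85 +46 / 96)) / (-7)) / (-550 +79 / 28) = -28665703 / 15627420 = -1.83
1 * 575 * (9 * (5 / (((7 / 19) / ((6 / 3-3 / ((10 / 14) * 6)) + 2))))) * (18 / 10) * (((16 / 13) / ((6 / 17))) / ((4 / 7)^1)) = 33096195 / 13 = 2545861.15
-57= -57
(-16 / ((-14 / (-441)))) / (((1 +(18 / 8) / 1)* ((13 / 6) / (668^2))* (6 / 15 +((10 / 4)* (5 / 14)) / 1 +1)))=-251884523520 / 18083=-13929354.84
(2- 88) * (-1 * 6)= 516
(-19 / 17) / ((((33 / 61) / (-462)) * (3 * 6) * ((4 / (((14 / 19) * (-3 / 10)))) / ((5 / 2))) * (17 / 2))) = -2989 / 3468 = -0.86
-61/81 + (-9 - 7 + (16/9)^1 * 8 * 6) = 5555/81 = 68.58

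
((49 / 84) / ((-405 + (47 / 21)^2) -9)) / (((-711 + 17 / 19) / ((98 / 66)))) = 319333 / 107073321520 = 0.00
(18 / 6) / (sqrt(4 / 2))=3 * sqrt(2) / 2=2.12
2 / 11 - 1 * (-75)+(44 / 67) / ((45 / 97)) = 2540353 / 33165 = 76.60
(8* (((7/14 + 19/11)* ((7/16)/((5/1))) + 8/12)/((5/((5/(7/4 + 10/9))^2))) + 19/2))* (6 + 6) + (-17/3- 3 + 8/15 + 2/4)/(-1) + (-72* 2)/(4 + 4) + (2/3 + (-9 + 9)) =1111930117/1166990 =952.82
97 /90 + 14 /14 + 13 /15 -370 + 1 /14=-23120 /63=-366.98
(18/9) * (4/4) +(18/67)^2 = 9302/4489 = 2.07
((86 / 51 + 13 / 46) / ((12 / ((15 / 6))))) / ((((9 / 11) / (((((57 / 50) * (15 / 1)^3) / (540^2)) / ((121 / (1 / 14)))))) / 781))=6231031 / 2043159552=0.00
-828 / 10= -414 / 5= -82.80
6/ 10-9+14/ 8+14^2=3787/ 20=189.35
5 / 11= 0.45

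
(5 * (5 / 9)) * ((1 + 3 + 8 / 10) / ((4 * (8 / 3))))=5 / 4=1.25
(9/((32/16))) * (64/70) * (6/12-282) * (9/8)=-45603/35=-1302.94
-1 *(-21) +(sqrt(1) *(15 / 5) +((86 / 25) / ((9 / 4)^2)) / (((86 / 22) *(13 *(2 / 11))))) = 24.07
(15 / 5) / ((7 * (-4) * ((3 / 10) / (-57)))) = 285 / 14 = 20.36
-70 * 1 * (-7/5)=98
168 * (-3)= -504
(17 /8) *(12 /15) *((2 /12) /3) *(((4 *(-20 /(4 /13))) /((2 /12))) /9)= -442 /27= -16.37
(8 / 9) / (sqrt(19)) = 8 * sqrt(19) / 171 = 0.20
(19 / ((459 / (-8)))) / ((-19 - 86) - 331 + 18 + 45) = 152 / 171207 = 0.00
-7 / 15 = -0.47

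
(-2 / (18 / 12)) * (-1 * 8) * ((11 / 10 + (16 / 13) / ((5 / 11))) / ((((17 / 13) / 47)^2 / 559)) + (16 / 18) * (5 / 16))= 228848782688 / 7803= 29328307.41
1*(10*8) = 80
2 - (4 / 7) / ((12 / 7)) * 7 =-0.33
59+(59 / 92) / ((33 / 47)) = 181897 / 3036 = 59.91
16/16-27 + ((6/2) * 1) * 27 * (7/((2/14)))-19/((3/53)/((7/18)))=205873/54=3812.46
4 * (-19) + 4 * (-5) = -96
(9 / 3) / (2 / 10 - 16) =-15 / 79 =-0.19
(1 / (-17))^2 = 1 / 289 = 0.00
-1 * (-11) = 11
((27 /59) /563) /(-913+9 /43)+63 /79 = 82137245031 /102997612750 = 0.80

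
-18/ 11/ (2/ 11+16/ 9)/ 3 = -27/ 97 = -0.28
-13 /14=-0.93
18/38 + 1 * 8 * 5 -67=-504/19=-26.53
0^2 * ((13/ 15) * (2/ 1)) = 0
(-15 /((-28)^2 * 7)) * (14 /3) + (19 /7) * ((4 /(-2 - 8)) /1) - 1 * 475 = -933153 /1960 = -476.10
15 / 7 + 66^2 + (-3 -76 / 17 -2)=4348.67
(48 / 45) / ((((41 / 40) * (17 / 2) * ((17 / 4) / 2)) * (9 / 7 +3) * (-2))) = -3584 / 533205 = -0.01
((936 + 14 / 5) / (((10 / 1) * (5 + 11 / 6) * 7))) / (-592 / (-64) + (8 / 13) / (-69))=50526216 / 237901475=0.21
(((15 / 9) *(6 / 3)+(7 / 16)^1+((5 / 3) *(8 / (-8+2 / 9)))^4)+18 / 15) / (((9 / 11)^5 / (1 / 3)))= 1262806205683 / 102079187280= 12.37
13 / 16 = 0.81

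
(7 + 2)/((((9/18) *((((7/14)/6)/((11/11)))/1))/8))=1728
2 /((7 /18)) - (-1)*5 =71 /7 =10.14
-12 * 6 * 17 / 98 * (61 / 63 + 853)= -3658400 / 343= -10665.89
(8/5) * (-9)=-72/5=-14.40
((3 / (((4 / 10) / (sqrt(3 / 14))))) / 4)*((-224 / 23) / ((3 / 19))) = -190*sqrt(42) / 23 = -53.54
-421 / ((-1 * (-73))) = -421 / 73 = -5.77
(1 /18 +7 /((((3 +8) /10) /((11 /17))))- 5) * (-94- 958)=133078 /153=869.79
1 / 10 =0.10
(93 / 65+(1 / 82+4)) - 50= -237489 / 5330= -44.56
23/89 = 0.26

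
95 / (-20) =-19 / 4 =-4.75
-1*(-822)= 822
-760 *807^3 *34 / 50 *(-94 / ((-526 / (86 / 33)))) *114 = -208589776748864352 / 14465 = -14420309488341.81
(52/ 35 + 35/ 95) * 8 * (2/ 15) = 6576/ 3325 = 1.98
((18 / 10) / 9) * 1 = 1 / 5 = 0.20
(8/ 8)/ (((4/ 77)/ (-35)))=-2695/ 4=-673.75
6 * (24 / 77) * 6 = 864 / 77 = 11.22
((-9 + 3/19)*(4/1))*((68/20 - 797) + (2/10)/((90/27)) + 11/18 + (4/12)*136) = 37678816/1425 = 26441.27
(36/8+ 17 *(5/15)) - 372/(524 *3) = 7805/786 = 9.93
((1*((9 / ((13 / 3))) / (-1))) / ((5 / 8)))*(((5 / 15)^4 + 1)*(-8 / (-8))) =-656 / 195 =-3.36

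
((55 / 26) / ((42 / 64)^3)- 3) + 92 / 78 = 681943 / 120393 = 5.66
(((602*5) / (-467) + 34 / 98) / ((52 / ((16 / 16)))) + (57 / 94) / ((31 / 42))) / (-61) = -1221003645 / 105756164332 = -0.01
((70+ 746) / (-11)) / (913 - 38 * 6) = -0.11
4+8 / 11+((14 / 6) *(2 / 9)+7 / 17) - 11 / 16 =401501 / 80784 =4.97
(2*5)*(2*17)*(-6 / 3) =-680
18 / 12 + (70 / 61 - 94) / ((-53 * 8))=11115 / 6466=1.72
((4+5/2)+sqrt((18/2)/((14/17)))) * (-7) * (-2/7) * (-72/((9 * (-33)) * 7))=8 * sqrt(238)/539+104/231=0.68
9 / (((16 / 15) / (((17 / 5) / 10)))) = 459 / 160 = 2.87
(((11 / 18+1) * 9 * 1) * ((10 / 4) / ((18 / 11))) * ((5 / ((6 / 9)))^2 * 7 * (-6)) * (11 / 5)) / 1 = -1842225 / 16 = -115139.06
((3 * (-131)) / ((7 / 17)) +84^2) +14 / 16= 341737 / 56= 6102.45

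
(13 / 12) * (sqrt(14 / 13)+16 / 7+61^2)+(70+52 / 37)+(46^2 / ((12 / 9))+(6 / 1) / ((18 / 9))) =sqrt(182) / 12+17699951 / 3108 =5696.09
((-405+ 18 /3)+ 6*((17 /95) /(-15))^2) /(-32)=12.47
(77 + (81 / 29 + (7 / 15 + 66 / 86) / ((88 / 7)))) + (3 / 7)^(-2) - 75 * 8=-635368499 / 1234530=-514.66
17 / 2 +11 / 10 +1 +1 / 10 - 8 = 2.70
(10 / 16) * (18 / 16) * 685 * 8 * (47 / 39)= 482925 / 104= 4643.51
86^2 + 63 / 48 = 118357 / 16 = 7397.31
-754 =-754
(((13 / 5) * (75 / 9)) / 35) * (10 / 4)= 65 / 42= 1.55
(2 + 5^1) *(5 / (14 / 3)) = 15 / 2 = 7.50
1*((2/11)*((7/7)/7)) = 2/77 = 0.03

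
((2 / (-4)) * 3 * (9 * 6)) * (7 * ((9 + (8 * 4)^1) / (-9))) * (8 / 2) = 10332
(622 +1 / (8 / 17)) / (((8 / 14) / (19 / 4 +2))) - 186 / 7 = 6581931 / 896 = 7345.91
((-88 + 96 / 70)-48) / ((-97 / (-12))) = -56544 / 3395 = -16.66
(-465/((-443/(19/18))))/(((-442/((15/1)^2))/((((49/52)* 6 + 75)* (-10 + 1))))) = 4168573875/10181912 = 409.41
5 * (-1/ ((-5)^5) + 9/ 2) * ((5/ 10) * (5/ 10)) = 28127/ 5000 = 5.63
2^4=16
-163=-163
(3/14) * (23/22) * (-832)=-14352/77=-186.39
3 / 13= 0.23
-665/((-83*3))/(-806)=-665/200694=-0.00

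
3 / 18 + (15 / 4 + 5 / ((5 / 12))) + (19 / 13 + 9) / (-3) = 1939 / 156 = 12.43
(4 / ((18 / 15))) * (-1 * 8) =-80 / 3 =-26.67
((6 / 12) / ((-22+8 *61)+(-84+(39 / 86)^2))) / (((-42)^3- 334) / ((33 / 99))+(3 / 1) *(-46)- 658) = -1849 / 316688446583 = -0.00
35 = 35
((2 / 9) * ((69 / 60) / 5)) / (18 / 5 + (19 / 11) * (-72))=-253 / 597780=-0.00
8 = 8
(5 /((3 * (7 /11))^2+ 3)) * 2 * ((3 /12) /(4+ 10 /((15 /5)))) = 55 /1072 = 0.05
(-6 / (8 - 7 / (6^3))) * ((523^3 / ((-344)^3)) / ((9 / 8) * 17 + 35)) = 11587509027 / 236992239404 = 0.05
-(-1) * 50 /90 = 5 /9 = 0.56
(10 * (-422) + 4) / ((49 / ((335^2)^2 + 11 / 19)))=-1008865872911376 / 931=-1083636813009.00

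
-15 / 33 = -5 / 11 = -0.45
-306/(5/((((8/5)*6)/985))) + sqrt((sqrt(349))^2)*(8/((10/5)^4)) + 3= 59187/24625 + sqrt(349)/2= 11.74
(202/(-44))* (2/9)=-101/99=-1.02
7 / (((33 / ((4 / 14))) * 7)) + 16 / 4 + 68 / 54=5.27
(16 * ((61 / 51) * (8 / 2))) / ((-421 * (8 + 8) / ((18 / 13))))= -1464 / 93041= -0.02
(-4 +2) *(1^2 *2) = -4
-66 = -66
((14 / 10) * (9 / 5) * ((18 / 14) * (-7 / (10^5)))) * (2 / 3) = -189 / 1250000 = -0.00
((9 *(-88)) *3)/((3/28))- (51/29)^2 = -22179.09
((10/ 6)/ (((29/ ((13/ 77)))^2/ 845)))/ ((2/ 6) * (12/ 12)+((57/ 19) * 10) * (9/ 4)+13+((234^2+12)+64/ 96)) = 1428050/ 1640972751033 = 0.00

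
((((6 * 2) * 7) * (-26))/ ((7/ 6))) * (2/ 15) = -1248/ 5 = -249.60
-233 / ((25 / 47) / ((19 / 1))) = -208069 / 25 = -8322.76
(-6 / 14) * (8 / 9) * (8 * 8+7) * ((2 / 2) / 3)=-568 / 63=-9.02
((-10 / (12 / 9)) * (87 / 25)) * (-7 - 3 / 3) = 1044 / 5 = 208.80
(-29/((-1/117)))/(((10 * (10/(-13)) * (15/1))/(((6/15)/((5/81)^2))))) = -96466383/31250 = -3086.92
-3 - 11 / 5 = -26 / 5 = -5.20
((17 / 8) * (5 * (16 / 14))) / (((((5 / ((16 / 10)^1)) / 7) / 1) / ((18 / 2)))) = 1224 / 5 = 244.80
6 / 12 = 1 / 2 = 0.50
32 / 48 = 2 / 3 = 0.67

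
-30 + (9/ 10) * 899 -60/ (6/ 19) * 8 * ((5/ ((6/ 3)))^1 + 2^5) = -516609/ 10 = -51660.90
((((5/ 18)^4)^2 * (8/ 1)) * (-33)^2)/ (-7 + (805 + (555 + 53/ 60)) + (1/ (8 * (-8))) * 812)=236328125/ 1026383695002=0.00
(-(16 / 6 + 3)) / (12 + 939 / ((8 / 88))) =-0.00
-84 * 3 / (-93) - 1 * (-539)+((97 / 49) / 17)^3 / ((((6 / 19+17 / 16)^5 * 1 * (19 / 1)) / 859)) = 125355938647516640148699291 / 231401842636703275415053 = 541.72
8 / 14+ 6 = 46 / 7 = 6.57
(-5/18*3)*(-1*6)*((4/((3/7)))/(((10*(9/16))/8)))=1792/27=66.37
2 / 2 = 1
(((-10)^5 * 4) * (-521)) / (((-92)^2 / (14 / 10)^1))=18235000 / 529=34470.70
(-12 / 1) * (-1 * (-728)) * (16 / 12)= -11648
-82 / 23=-3.57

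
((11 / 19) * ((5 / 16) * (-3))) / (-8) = 165 / 2432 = 0.07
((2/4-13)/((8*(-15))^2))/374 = -1/430848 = -0.00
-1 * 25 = -25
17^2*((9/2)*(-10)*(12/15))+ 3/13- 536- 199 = -11138.77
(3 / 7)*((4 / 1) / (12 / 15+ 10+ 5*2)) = 15 / 182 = 0.08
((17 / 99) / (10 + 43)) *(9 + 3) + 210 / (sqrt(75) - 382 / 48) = 1684114252 / 11751531 + 604800 *sqrt(3) / 6719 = 299.22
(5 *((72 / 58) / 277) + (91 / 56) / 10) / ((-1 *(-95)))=0.00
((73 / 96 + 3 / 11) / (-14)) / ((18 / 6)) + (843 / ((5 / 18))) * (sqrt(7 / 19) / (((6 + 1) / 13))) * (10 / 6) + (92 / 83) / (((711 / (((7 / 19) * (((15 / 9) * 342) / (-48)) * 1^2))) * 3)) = -23444581 / 872448192 + 65754 * sqrt(133) / 133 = 5701.57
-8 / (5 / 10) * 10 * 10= -1600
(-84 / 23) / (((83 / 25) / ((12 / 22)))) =-12600 / 20999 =-0.60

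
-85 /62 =-1.37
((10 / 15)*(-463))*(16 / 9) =-548.74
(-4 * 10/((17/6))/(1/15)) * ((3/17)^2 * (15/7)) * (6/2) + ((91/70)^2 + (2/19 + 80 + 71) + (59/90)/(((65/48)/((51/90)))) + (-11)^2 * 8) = 41232986717177/38225596500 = 1078.67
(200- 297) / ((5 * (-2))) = 97 / 10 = 9.70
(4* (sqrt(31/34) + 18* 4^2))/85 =2* sqrt(1054)/1445 + 1152/85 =13.60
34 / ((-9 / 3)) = -34 / 3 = -11.33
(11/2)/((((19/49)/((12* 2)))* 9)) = 37.82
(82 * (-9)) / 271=-738 / 271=-2.72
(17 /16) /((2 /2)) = 17 /16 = 1.06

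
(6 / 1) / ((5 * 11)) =6 / 55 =0.11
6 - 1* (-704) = 710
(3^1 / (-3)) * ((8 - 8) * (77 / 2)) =0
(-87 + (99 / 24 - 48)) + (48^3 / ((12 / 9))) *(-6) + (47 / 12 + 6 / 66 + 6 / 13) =-497790.41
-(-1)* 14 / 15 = 14 / 15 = 0.93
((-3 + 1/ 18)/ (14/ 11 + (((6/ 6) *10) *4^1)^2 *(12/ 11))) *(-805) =1.36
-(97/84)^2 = -9409/7056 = -1.33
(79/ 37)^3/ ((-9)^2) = 493039/ 4102893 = 0.12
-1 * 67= -67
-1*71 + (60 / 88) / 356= -556057 / 7832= -71.00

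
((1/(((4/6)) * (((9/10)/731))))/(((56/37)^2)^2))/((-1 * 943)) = -6850058455/27821789184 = -0.25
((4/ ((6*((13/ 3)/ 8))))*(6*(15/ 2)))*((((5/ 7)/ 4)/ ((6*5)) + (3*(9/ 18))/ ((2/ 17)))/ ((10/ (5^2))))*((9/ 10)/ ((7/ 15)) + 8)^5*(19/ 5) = 31691371344137745/ 48941984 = 647529355.25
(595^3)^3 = 9346579224852489607421875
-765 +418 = -347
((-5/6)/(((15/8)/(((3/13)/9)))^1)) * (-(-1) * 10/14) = -20/2457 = -0.01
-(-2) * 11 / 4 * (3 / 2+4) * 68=2057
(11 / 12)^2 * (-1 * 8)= -121 / 18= -6.72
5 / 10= 1 / 2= 0.50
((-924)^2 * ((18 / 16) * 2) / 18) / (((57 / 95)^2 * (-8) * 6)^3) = -92640625 / 4478976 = -20.68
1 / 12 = 0.08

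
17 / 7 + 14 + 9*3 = 304 / 7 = 43.43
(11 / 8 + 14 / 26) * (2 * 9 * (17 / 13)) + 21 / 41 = 1262523 / 27716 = 45.55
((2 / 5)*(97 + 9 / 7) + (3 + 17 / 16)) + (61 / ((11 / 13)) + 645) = 760.47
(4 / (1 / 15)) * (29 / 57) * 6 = 3480 / 19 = 183.16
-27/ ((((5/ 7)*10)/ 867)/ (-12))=983178/ 25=39327.12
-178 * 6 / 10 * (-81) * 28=1211112 / 5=242222.40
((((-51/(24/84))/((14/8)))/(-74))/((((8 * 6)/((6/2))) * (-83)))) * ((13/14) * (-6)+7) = -255/171976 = -0.00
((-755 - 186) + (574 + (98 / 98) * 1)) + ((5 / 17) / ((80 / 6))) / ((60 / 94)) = -497713 / 1360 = -365.97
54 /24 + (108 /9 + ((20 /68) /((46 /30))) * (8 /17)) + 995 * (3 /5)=16254315 /26588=611.34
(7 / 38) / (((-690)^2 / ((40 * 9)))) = 7 / 50255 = 0.00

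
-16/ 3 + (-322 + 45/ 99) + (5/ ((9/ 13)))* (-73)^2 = 3777874/ 99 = 38160.34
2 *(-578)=-1156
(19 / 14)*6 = 57 / 7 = 8.14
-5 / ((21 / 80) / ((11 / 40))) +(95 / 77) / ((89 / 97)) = -11435 / 2937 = -3.89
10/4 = 5/2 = 2.50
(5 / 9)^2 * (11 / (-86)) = -275 / 6966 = -0.04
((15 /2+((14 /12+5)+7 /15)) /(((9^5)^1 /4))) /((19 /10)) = 1696 /3365793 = 0.00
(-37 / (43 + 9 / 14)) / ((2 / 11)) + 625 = 379026 / 611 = 620.34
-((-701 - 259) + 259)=701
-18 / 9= -2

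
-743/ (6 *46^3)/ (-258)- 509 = -76694148409/ 150676128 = -509.00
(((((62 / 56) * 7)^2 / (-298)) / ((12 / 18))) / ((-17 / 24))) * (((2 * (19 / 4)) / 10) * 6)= 2.43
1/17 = 0.06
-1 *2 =-2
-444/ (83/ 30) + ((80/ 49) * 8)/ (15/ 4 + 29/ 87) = -31343880/ 199283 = -157.28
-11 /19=-0.58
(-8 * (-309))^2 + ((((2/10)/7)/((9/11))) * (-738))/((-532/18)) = 28445703579/4655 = 6110784.87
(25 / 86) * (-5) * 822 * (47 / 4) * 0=0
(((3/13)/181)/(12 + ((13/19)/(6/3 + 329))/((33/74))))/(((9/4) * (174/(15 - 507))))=-276716/2073244771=-0.00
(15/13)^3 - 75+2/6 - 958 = -6796181/6591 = -1031.13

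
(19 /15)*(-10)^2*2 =760 /3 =253.33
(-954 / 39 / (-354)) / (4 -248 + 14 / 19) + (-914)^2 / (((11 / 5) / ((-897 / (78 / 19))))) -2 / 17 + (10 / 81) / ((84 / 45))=-5197803681212948339 / 62646775191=-82970011.87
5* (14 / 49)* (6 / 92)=15 / 161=0.09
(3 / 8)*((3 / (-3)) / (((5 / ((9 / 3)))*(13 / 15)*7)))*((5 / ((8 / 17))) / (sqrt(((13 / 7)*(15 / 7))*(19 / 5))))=-765*sqrt(741) / 205504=-0.10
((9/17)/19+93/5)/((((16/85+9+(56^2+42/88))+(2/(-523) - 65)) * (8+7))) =230764336/572454407365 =0.00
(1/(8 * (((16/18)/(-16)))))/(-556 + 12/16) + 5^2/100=2257/8884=0.25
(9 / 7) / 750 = 3 / 1750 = 0.00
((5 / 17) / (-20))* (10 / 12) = -5 / 408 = -0.01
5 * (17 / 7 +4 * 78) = 11005 / 7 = 1572.14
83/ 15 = 5.53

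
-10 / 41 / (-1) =10 / 41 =0.24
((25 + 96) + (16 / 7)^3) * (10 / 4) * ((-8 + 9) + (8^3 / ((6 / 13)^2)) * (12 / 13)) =737715.60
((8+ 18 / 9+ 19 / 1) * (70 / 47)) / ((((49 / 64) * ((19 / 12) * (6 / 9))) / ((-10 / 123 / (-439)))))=1113600 / 112511749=0.01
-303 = -303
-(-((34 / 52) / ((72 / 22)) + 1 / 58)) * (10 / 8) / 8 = 29455 / 868608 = 0.03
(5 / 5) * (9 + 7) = 16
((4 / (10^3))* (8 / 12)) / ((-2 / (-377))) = 377 / 750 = 0.50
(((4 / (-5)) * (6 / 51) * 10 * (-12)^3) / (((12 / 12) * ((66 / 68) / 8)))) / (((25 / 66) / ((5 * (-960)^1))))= -169869312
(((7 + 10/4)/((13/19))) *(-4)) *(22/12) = -3971/39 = -101.82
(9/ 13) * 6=54/ 13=4.15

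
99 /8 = 12.38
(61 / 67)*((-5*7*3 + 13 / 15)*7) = -666974 / 1005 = -663.66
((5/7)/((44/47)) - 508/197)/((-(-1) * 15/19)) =-697737/303380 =-2.30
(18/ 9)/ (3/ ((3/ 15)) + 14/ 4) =4/ 37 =0.11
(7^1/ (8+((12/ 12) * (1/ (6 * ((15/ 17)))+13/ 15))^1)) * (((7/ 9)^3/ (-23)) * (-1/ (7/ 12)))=2744/ 101223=0.03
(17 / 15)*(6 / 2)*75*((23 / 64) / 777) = 1955 / 16576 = 0.12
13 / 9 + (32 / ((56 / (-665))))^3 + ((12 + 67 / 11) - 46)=-5432330620 / 99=-54872026.46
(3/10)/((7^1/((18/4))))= 27/140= 0.19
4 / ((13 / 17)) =68 / 13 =5.23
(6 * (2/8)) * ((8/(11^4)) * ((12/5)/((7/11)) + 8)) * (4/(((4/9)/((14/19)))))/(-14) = -44496/9736265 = -0.00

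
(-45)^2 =2025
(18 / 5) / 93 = 6 / 155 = 0.04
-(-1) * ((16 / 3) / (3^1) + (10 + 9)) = 187 / 9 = 20.78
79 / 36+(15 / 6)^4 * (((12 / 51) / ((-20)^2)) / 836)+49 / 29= 922081085 / 237397248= 3.88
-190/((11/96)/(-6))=109440/11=9949.09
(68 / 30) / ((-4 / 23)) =-391 / 30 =-13.03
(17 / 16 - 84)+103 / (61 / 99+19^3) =-450502601 / 5432816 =-82.92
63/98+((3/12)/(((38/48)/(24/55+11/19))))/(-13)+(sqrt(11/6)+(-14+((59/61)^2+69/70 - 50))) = -413207013486/6723121405+sqrt(66)/6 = -60.11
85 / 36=2.36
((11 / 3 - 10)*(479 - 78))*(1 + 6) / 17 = -53333 / 51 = -1045.75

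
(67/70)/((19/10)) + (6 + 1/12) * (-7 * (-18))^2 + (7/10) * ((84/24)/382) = 98136371877/1016120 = 96579.51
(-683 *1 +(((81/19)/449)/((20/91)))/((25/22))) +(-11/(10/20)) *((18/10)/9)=-1465971269/2132750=-687.36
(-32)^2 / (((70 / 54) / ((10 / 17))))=55296 / 119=464.67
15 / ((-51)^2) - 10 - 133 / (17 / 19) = -137542 / 867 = -158.64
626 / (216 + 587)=626 / 803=0.78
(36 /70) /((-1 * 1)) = -18 /35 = -0.51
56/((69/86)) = 4816/69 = 69.80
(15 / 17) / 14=15 / 238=0.06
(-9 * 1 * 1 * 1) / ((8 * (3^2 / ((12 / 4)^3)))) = -27 / 8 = -3.38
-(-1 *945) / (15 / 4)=252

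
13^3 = 2197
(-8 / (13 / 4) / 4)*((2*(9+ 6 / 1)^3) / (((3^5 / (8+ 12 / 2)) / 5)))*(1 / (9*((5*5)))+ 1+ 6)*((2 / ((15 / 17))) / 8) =-7501760 / 3159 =-2374.73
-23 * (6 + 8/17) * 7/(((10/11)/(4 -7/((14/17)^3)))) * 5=46545675/952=48892.52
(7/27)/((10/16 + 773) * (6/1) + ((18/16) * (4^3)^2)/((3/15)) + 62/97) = 2716/290000709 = 0.00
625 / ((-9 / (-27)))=1875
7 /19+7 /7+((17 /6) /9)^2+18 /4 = 330625 /55404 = 5.97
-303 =-303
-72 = -72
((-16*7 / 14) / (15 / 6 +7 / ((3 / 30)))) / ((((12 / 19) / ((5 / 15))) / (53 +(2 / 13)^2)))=-7828 / 2535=-3.09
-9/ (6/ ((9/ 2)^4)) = -19683/ 32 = -615.09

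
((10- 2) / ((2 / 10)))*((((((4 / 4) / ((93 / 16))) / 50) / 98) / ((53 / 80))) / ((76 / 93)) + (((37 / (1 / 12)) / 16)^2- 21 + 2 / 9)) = 26619810659 / 888174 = 29971.39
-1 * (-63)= 63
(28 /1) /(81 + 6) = 28 /87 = 0.32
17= 17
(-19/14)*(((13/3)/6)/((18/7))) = -247/648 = -0.38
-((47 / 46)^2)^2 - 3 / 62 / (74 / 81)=-5868999559 / 5135642032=-1.14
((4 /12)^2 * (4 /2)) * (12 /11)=8 /33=0.24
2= 2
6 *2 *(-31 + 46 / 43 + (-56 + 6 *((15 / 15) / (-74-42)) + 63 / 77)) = -14018298 / 13717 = -1021.97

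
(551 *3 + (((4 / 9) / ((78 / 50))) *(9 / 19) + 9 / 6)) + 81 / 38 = 1227664 / 741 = 1656.77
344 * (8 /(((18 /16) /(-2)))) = -4892.44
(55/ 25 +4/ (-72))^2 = 37249/ 8100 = 4.60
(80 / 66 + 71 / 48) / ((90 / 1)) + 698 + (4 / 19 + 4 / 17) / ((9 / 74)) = 10770296743 / 15348960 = 701.70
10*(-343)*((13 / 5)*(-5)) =44590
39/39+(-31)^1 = -30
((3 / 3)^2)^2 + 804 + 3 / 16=12883 / 16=805.19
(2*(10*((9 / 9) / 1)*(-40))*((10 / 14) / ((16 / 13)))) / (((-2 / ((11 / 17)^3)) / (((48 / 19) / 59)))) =103818000 / 38552311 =2.69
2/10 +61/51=356/255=1.40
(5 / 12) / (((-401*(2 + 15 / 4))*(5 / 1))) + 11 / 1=304358 / 27669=11.00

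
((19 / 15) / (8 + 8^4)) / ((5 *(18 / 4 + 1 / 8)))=1 / 74925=0.00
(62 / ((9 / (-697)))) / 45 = -43214 / 405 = -106.70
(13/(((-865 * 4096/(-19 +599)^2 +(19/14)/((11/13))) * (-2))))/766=4209205/4428795222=0.00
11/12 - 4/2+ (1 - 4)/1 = -49/12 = -4.08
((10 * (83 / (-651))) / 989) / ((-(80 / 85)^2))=119935 / 82411392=0.00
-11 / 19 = -0.58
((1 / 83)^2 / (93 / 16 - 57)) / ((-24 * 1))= 2 / 16926273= 0.00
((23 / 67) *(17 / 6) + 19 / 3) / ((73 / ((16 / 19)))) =0.08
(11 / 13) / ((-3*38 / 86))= -473 / 741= -0.64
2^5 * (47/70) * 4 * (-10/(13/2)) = -12032/91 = -132.22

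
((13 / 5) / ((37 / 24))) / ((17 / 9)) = 2808 / 3145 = 0.89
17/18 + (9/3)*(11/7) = 713/126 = 5.66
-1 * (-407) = 407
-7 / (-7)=1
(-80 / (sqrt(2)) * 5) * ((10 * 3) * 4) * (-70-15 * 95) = 50741982.62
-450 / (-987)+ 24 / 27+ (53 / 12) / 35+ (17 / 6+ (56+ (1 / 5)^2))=17867959 / 296100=60.34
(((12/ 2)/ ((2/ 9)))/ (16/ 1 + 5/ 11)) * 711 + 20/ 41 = 8661467/ 7421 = 1167.16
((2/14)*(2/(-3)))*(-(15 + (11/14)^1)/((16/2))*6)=221/196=1.13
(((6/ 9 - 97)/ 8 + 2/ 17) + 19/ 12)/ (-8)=1.29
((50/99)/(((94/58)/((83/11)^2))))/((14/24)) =39956200/1313697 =30.42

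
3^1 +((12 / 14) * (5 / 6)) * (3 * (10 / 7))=297 / 49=6.06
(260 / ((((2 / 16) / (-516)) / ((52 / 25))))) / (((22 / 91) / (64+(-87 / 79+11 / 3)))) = -2670751096832 / 4345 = -614672289.26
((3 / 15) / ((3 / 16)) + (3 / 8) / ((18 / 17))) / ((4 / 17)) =5797 / 960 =6.04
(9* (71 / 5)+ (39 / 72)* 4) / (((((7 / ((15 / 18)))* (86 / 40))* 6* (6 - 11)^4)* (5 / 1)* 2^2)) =557 / 5805000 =0.00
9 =9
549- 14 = 535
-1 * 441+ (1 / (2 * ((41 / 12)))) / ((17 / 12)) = -307305 / 697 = -440.90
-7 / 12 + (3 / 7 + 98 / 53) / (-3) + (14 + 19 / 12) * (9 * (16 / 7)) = 1421207 / 4452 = 319.23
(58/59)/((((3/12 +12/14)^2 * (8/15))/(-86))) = -7332360/56699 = -129.32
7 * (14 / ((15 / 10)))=196 / 3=65.33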